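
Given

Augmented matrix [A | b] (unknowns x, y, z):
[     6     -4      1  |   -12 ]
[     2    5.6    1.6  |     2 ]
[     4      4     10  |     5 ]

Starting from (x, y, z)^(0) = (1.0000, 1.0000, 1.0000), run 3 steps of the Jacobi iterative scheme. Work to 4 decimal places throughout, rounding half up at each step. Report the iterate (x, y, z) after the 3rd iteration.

Iteration 1:
  x = (-12 - (-4)·1.0000 - (1)·1.0000) / (6) = -1.5000
  y = (2 - (2)·1.0000 - (1.6)·1.0000) / (5.6) = -0.2857
  z = (5 - (4)·1.0000 - (4)·1.0000) / (10) = -0.3000
Iteration 2:
  x = (-12 - (-4)·-0.2857 - (1)·-0.3000) / (6) = -2.1405
  y = (2 - (2)·-1.5000 - (1.6)·-0.3000) / (5.6) = 0.9786
  z = (5 - (4)·-1.5000 - (4)·-0.2857) / (10) = 1.2143
Iteration 3:
  x = (-12 - (-4)·0.9786 - (1)·1.2143) / (6) = -1.5500
  y = (2 - (2)·-2.1405 - (1.6)·1.2143) / (5.6) = 0.7747
  z = (5 - (4)·-2.1405 - (4)·0.9786) / (10) = 0.9648

(-1.5500, 0.7747, 0.9648)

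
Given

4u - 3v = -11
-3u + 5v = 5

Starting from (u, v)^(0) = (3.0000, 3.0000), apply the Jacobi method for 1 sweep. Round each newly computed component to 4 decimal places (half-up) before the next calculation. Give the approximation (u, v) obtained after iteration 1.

Iteration 1:
  u = (-11 - (-3)·3.0000) / (4) = -0.5000
  v = (5 - (-3)·3.0000) / (5) = 2.8000

(-0.5000, 2.8000)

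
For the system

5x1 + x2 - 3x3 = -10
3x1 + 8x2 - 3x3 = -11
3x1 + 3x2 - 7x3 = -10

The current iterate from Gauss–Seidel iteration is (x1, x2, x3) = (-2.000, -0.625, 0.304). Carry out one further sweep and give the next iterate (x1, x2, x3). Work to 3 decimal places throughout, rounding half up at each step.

(-1.693, -0.626, 0.435)

One sweep:
  x1 = (-10 - (1)·-0.625 - (-3)·0.304) / (5) = -1.693
  x2 = (-11 - (3)·-1.693 - (-3)·0.304) / (8) = -0.626
  x3 = (-10 - (3)·-1.693 - (3)·-0.626) / (-7) = 0.435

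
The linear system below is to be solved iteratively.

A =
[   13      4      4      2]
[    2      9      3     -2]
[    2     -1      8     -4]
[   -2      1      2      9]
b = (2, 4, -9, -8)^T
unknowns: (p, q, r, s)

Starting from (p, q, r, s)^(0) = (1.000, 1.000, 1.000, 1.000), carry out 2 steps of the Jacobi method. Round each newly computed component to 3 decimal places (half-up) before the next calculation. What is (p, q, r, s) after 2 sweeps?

Iteration 1:
  p = (2 - (4)·1.000 - (4)·1.000 - (2)·1.000) / (13) = -0.615
  q = (4 - (2)·1.000 - (3)·1.000 - (-2)·1.000) / (9) = 0.111
  r = (-9 - (2)·1.000 - (-1)·1.000 - (-4)·1.000) / (8) = -0.750
  s = (-8 - (-2)·1.000 - (1)·1.000 - (2)·1.000) / (9) = -1.000
Iteration 2:
  p = (2 - (4)·0.111 - (4)·-0.750 - (2)·-1.000) / (13) = 0.504
  q = (4 - (2)·-0.615 - (3)·-0.750 - (-2)·-1.000) / (9) = 0.609
  r = (-9 - (2)·-0.615 - (-1)·0.111 - (-4)·-1.000) / (8) = -1.457
  s = (-8 - (-2)·-0.615 - (1)·0.111 - (2)·-0.750) / (9) = -0.871

(0.504, 0.609, -1.457, -0.871)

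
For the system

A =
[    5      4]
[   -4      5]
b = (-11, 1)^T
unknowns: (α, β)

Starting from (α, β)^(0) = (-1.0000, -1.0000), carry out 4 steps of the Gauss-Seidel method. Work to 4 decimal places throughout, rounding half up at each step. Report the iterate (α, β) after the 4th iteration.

(-1.4493, -0.9594)

Iteration 1:
  α = (-11 - (4)·-1.0000) / (5) = -1.4000
  β = (1 - (-4)·-1.4000) / (5) = -0.9200
Iteration 2:
  α = (-11 - (4)·-0.9200) / (5) = -1.4640
  β = (1 - (-4)·-1.4640) / (5) = -0.9712
Iteration 3:
  α = (-11 - (4)·-0.9712) / (5) = -1.4230
  β = (1 - (-4)·-1.4230) / (5) = -0.9384
Iteration 4:
  α = (-11 - (4)·-0.9384) / (5) = -1.4493
  β = (1 - (-4)·-1.4493) / (5) = -0.9594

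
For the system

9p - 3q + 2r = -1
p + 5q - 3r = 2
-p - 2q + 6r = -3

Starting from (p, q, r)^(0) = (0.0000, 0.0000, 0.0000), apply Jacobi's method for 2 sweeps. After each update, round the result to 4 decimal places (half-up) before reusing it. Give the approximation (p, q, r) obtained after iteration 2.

Iteration 1:
  p = (-1 - (-3)·0.0000 - (2)·0.0000) / (9) = -0.1111
  q = (2 - (1)·0.0000 - (-3)·0.0000) / (5) = 0.4000
  r = (-3 - (-1)·0.0000 - (-2)·0.0000) / (6) = -0.5000
Iteration 2:
  p = (-1 - (-3)·0.4000 - (2)·-0.5000) / (9) = 0.1333
  q = (2 - (1)·-0.1111 - (-3)·-0.5000) / (5) = 0.1222
  r = (-3 - (-1)·-0.1111 - (-2)·0.4000) / (6) = -0.3852

(0.1333, 0.1222, -0.3852)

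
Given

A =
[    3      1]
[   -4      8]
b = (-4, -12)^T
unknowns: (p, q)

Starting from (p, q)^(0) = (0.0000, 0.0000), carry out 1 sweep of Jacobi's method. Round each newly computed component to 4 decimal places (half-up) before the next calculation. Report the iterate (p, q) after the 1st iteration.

Iteration 1:
  p = (-4 - (1)·0.0000) / (3) = -1.3333
  q = (-12 - (-4)·0.0000) / (8) = -1.5000

(-1.3333, -1.5000)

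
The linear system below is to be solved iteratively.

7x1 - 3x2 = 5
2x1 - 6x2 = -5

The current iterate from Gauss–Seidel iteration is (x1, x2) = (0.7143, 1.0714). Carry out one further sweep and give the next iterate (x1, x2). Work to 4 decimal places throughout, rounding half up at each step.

(1.1735, 1.2245)

One sweep:
  x1 = (5 - (-3)·1.0714) / (7) = 1.1735
  x2 = (-5 - (2)·1.1735) / (-6) = 1.2245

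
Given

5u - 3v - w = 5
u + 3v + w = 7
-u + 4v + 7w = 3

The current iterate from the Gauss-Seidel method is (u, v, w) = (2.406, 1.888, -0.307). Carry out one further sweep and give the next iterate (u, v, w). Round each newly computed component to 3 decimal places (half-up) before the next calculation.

One sweep:
  u = (5 - (-3)·1.888 - (-1)·-0.307) / (5) = 2.071
  v = (7 - (1)·2.071 - (1)·-0.307) / (3) = 1.745
  w = (3 - (-1)·2.071 - (4)·1.745) / (7) = -0.273

(2.071, 1.745, -0.273)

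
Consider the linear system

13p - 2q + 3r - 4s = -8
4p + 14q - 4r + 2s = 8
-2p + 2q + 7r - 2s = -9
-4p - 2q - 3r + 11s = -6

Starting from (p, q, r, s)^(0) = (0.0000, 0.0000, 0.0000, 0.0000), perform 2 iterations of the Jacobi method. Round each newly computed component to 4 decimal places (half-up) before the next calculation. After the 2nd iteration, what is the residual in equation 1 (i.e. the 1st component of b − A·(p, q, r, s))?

-0.6245

Iteration 1:
  p = (-8 - (-2)·0.0000 - (3)·0.0000 - (-4)·0.0000) / (13) = -0.6154
  q = (8 - (4)·0.0000 - (-4)·0.0000 - (2)·0.0000) / (14) = 0.5714
  r = (-9 - (-2)·0.0000 - (2)·0.0000 - (-2)·0.0000) / (7) = -1.2857
  s = (-6 - (-4)·0.0000 - (-2)·0.0000 - (-3)·0.0000) / (11) = -0.5455
Iteration 2:
  p = (-8 - (-2)·0.5714 - (3)·-1.2857 - (-4)·-0.5455) / (13) = -0.3986
  q = (8 - (4)·-0.6154 - (-4)·-1.2857 - (2)·-0.5455) / (14) = 0.4578
  r = (-9 - (-2)·-0.6154 - (2)·0.5714 - (-2)·-0.5455) / (7) = -1.7807
  s = (-6 - (-4)·-0.6154 - (-2)·0.5714 - (-3)·-1.2857) / (11) = -1.0160
Residual b − A·x = (-0.6245, -1.9056, -0.2799, -0.8449)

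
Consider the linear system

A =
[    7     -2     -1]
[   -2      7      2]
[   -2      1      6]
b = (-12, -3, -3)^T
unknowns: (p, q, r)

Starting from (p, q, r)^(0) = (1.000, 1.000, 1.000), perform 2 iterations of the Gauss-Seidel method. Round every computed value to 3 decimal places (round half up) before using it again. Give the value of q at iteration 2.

Iteration 1:
  p = (-12 - (-2)·1.000 - (-1)·1.000) / (7) = -1.286
  q = (-3 - (-2)·-1.286 - (2)·1.000) / (7) = -1.082
  r = (-3 - (-2)·-1.286 - (1)·-1.082) / (6) = -0.748
Iteration 2:
  p = (-12 - (-2)·-1.082 - (-1)·-0.748) / (7) = -2.130
  q = (-3 - (-2)·-2.130 - (2)·-0.748) / (7) = -0.823
  r = (-3 - (-2)·-2.130 - (1)·-0.823) / (6) = -1.073

-0.823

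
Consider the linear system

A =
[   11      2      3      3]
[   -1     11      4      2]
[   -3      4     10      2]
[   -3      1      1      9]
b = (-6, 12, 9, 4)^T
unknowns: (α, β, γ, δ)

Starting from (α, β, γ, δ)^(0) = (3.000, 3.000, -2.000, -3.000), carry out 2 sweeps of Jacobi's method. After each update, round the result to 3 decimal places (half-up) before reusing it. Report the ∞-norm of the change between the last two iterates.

Iteration 1:
  α = (-6 - (2)·3.000 - (3)·-2.000 - (3)·-3.000) / (11) = 0.273
  β = (12 - (-1)·3.000 - (4)·-2.000 - (2)·-3.000) / (11) = 2.636
  γ = (9 - (-3)·3.000 - (4)·3.000 - (2)·-3.000) / (10) = 1.200
  δ = (4 - (-3)·3.000 - (1)·3.000 - (1)·-2.000) / (9) = 1.333
Iteration 2:
  α = (-6 - (2)·2.636 - (3)·1.200 - (3)·1.333) / (11) = -1.716
  β = (12 - (-1)·0.273 - (4)·1.200 - (2)·1.333) / (11) = 0.437
  γ = (9 - (-3)·0.273 - (4)·2.636 - (2)·1.333) / (10) = -0.339
  δ = (4 - (-3)·0.273 - (1)·2.636 - (1)·1.200) / (9) = 0.109
Change: (-1.989, -2.199, -1.539, -1.224) → max |·| = 2.199

2.199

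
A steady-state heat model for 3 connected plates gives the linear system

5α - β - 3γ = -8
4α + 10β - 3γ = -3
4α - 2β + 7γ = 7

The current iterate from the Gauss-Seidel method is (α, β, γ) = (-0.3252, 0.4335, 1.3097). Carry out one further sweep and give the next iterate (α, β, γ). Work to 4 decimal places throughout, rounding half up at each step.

(-0.7275, 0.3839, 1.5254)

One sweep:
  α = (-8 - (-1)·0.4335 - (-3)·1.3097) / (5) = -0.7275
  β = (-3 - (4)·-0.7275 - (-3)·1.3097) / (10) = 0.3839
  γ = (7 - (4)·-0.7275 - (-2)·0.3839) / (7) = 1.5254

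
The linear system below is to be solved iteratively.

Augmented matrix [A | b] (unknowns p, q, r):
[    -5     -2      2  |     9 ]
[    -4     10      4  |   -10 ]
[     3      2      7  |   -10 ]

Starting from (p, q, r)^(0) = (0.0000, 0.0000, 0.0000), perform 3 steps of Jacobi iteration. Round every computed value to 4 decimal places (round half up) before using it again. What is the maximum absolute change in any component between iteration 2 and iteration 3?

0.4914

Iteration 1:
  p = (9 - (-2)·0.0000 - (2)·0.0000) / (-5) = -1.8000
  q = (-10 - (-4)·0.0000 - (4)·0.0000) / (10) = -1.0000
  r = (-10 - (3)·0.0000 - (2)·0.0000) / (7) = -1.4286
Iteration 2:
  p = (9 - (-2)·-1.0000 - (2)·-1.4286) / (-5) = -1.9714
  q = (-10 - (-4)·-1.8000 - (4)·-1.4286) / (10) = -1.1486
  r = (-10 - (3)·-1.8000 - (2)·-1.0000) / (7) = -0.3714
Iteration 3:
  p = (9 - (-2)·-1.1486 - (2)·-0.3714) / (-5) = -1.4891
  q = (-10 - (-4)·-1.9714 - (4)·-0.3714) / (10) = -1.6400
  r = (-10 - (3)·-1.9714 - (2)·-1.1486) / (7) = -0.2555
Change: (0.4823, -0.4914, 0.1159) → max |·| = 0.4914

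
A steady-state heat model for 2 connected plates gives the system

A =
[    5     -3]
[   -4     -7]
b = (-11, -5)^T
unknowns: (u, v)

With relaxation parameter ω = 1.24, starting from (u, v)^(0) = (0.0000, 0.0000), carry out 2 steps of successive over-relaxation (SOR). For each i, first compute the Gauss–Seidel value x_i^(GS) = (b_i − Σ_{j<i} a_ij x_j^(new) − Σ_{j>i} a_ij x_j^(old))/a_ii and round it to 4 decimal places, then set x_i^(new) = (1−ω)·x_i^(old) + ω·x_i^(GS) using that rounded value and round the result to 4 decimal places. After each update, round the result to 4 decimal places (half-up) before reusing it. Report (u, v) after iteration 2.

Iteration 1:
  u: GS value = (-11 - (-3)·0.0000) / (5) = -2.2000;  u ← (1−ω)·0.0000 + ω·-2.2000 = -2.7280
  v: GS value = (-5 - (-4)·-2.7280) / (-7) = 2.2731;  v ← (1−ω)·0.0000 + ω·2.2731 = 2.8186
Iteration 2:
  u: GS value = (-11 - (-3)·2.8186) / (5) = -0.5088;  u ← (1−ω)·-2.7280 + ω·-0.5088 = 0.0238
  v: GS value = (-5 - (-4)·0.0238) / (-7) = 0.7007;  v ← (1−ω)·2.8186 + ω·0.7007 = 0.1924

(0.0238, 0.1924)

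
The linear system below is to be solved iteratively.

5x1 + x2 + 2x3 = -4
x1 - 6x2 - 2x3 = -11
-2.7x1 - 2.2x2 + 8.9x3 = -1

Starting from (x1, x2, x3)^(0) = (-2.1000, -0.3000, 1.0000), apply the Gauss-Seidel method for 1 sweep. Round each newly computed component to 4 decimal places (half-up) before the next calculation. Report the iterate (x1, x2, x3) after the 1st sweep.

Iteration 1:
  x1 = (-4 - (1)·-0.3000 - (2)·1.0000) / (5) = -1.1400
  x2 = (-11 - (1)·-1.1400 - (-2)·1.0000) / (-6) = 1.3100
  x3 = (-1 - (-2.7)·-1.1400 - (-2.2)·1.3100) / (8.9) = -0.1344

(-1.1400, 1.3100, -0.1344)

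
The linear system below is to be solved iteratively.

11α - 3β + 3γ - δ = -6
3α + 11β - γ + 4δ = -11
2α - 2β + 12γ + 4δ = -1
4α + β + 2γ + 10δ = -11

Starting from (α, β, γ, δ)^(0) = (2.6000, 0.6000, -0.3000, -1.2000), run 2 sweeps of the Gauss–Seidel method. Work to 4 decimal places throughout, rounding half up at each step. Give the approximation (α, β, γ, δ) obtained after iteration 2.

Iteration 1:
  α = (-6 - (-3)·0.6000 - (3)·-0.3000 - (-1)·-1.2000) / (11) = -0.4091
  β = (-11 - (3)·-0.4091 - (-1)·-0.3000 - (4)·-1.2000) / (11) = -0.4793
  γ = (-1 - (2)·-0.4091 - (-2)·-0.4793 - (4)·-1.2000) / (12) = 0.3050
  δ = (-11 - (4)·-0.4091 - (1)·-0.4793 - (2)·0.3050) / (10) = -0.9494
Iteration 2:
  α = (-6 - (-3)·-0.4793 - (3)·0.3050 - (-1)·-0.9494) / (11) = -0.8457
  β = (-11 - (3)·-0.8457 - (-1)·0.3050 - (4)·-0.9494) / (11) = -0.3964
  γ = (-1 - (2)·-0.8457 - (-2)·-0.3964 - (4)·-0.9494) / (12) = 0.3080
  δ = (-11 - (4)·-0.8457 - (1)·-0.3964 - (2)·0.3080) / (10) = -0.7837

(-0.8457, -0.3964, 0.3080, -0.7837)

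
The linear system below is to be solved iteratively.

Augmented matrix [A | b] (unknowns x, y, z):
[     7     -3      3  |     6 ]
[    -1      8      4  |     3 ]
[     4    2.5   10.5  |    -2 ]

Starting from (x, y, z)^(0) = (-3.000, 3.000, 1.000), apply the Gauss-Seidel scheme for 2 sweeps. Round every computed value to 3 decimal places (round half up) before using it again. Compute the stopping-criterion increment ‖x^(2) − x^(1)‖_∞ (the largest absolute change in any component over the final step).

Iteration 1:
  x = (6 - (-3)·3.000 - (3)·1.000) / (7) = 1.714
  y = (3 - (-1)·1.714 - (4)·1.000) / (8) = 0.089
  z = (-2 - (4)·1.714 - (2.5)·0.089) / (10.5) = -0.865
Iteration 2:
  x = (6 - (-3)·0.089 - (3)·-0.865) / (7) = 1.266
  y = (3 - (-1)·1.266 - (4)·-0.865) / (8) = 0.966
  z = (-2 - (4)·1.266 - (2.5)·0.966) / (10.5) = -0.903
Change: (-0.448, 0.877, -0.038) → max |·| = 0.877

0.877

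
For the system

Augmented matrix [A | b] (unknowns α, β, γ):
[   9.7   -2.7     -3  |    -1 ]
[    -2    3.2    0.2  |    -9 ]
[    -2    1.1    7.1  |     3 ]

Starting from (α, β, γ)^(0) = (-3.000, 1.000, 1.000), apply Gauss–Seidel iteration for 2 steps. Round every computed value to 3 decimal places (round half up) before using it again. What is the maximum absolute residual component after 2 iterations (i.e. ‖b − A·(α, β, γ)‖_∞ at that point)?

Iteration 1:
  α = (-1 - (-2.7)·1.000 - (-3)·1.000) / (9.7) = 0.485
  β = (-9 - (-2)·0.485 - (0.2)·1.000) / (3.2) = -2.572
  γ = (3 - (-2)·0.485 - (1.1)·-2.572) / (7.1) = 0.958
Iteration 2:
  α = (-1 - (-2.7)·-2.572 - (-3)·0.958) / (9.7) = -0.523
  β = (-9 - (-2)·-0.523 - (0.2)·0.958) / (3.2) = -3.199
  γ = (3 - (-2)·-0.523 - (1.1)·-3.199) / (7.1) = 0.771
Residual b − A·x = (-2.251, 0.037, -0.001); ∞-norm = 2.251

2.251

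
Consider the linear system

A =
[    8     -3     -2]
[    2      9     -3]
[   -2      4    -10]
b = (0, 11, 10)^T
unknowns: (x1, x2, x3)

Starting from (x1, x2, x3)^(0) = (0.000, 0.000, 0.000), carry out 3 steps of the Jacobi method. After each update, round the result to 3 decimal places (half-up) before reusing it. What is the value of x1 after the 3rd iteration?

0.206

Iteration 1:
  x1 = (0 - (-3)·0.000 - (-2)·0.000) / (8) = 0.000
  x2 = (11 - (2)·0.000 - (-3)·0.000) / (9) = 1.222
  x3 = (10 - (-2)·0.000 - (4)·0.000) / (-10) = -1.000
Iteration 2:
  x1 = (0 - (-3)·1.222 - (-2)·-1.000) / (8) = 0.208
  x2 = (11 - (2)·0.000 - (-3)·-1.000) / (9) = 0.889
  x3 = (10 - (-2)·0.000 - (4)·1.222) / (-10) = -0.511
Iteration 3:
  x1 = (0 - (-3)·0.889 - (-2)·-0.511) / (8) = 0.206
  x2 = (11 - (2)·0.208 - (-3)·-0.511) / (9) = 1.006
  x3 = (10 - (-2)·0.208 - (4)·0.889) / (-10) = -0.686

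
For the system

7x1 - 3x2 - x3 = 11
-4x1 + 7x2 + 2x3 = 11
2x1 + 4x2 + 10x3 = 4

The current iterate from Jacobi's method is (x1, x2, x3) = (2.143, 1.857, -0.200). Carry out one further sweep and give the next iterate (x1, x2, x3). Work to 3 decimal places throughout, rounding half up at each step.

One sweep:
  x1 = (11 - (-3)·1.857 - (-1)·-0.200) / (7) = 2.339
  x2 = (11 - (-4)·2.143 - (2)·-0.200) / (7) = 2.853
  x3 = (4 - (2)·2.143 - (4)·1.857) / (10) = -0.771

(2.339, 2.853, -0.771)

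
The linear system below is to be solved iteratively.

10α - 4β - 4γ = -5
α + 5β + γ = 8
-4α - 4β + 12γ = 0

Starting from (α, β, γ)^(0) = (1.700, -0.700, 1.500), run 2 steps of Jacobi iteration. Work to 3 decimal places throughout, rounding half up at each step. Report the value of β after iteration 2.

1.569

Iteration 1:
  α = (-5 - (-4)·-0.700 - (-4)·1.500) / (10) = -0.180
  β = (8 - (1)·1.700 - (1)·1.500) / (5) = 0.960
  γ = (0 - (-4)·1.700 - (-4)·-0.700) / (12) = 0.333
Iteration 2:
  α = (-5 - (-4)·0.960 - (-4)·0.333) / (10) = 0.017
  β = (8 - (1)·-0.180 - (1)·0.333) / (5) = 1.569
  γ = (0 - (-4)·-0.180 - (-4)·0.960) / (12) = 0.260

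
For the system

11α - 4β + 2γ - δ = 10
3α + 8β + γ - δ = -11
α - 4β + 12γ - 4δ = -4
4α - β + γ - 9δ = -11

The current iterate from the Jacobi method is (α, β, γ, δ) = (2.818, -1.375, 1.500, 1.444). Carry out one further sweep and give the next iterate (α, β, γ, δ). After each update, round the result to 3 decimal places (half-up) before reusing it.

One sweep:
  α = (10 - (-4)·-1.375 - (2)·1.500 - (-1)·1.444) / (11) = 0.268
  β = (-11 - (3)·2.818 - (1)·1.500 - (-1)·1.444) / (8) = -2.439
  γ = (-4 - (1)·2.818 - (-4)·-1.375 - (-4)·1.444) / (12) = -0.545
  δ = (-11 - (4)·2.818 - (-1)·-1.375 - (1)·1.500) / (-9) = 2.794

(0.268, -2.439, -0.545, 2.794)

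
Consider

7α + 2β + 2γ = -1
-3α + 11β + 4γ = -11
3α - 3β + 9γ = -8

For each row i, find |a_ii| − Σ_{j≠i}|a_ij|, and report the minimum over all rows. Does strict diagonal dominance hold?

3

row 1: |7| − (2+2) = 3
row 2: |11| − (3+4) = 4
row 3: |9| − (3+3) = 3
minimum over rows = 3 → strictly diagonally dominant (convergence guaranteed)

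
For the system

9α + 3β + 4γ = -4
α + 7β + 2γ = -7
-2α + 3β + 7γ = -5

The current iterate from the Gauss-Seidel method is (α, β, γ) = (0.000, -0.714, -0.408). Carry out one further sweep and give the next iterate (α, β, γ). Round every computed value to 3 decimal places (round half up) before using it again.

(-0.025, -0.880, -0.344)

One sweep:
  α = (-4 - (3)·-0.714 - (4)·-0.408) / (9) = -0.025
  β = (-7 - (1)·-0.025 - (2)·-0.408) / (7) = -0.880
  γ = (-5 - (-2)·-0.025 - (3)·-0.880) / (7) = -0.344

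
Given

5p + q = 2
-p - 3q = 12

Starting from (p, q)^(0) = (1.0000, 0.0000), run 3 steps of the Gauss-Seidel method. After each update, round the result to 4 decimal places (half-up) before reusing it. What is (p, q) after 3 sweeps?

Iteration 1:
  p = (2 - (1)·0.0000) / (5) = 0.4000
  q = (12 - (-1)·0.4000) / (-3) = -4.1333
Iteration 2:
  p = (2 - (1)·-4.1333) / (5) = 1.2267
  q = (12 - (-1)·1.2267) / (-3) = -4.4089
Iteration 3:
  p = (2 - (1)·-4.4089) / (5) = 1.2818
  q = (12 - (-1)·1.2818) / (-3) = -4.4273

(1.2818, -4.4273)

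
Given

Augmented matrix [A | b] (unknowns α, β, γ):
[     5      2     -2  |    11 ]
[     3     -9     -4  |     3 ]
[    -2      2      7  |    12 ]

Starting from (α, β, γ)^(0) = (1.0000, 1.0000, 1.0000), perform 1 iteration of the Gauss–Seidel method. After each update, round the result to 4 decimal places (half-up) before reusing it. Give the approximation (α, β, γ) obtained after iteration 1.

Iteration 1:
  α = (11 - (2)·1.0000 - (-2)·1.0000) / (5) = 2.2000
  β = (3 - (3)·2.2000 - (-4)·1.0000) / (-9) = -0.0444
  γ = (12 - (-2)·2.2000 - (2)·-0.0444) / (7) = 2.3555

(2.2000, -0.0444, 2.3555)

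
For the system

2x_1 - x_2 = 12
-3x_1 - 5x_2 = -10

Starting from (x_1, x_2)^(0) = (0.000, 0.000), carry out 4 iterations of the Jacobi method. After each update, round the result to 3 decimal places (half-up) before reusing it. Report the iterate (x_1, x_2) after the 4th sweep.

Iteration 1:
  x_1 = (12 - (-1)·0.000) / (2) = 6.000
  x_2 = (-10 - (-3)·0.000) / (-5) = 2.000
Iteration 2:
  x_1 = (12 - (-1)·2.000) / (2) = 7.000
  x_2 = (-10 - (-3)·6.000) / (-5) = -1.600
Iteration 3:
  x_1 = (12 - (-1)·-1.600) / (2) = 5.200
  x_2 = (-10 - (-3)·7.000) / (-5) = -2.200
Iteration 4:
  x_1 = (12 - (-1)·-2.200) / (2) = 4.900
  x_2 = (-10 - (-3)·5.200) / (-5) = -1.120

(4.900, -1.120)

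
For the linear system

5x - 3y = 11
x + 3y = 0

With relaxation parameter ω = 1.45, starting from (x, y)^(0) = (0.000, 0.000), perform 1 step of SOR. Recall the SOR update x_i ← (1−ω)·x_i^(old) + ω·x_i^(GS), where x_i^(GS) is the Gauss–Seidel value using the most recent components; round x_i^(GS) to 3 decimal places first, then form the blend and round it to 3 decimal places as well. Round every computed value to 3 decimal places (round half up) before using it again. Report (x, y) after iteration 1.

Iteration 1:
  x: GS value = (11 - (-3)·0.000) / (5) = 2.200;  x ← (1−ω)·0.000 + ω·2.200 = 3.190
  y: GS value = (0 - (1)·3.190) / (3) = -1.063;  y ← (1−ω)·0.000 + ω·-1.063 = -1.541

(3.190, -1.541)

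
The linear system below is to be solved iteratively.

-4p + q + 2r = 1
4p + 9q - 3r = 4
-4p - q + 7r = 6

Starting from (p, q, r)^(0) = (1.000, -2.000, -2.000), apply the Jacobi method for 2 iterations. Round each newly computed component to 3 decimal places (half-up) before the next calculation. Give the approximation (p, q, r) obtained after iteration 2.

Iteration 1:
  p = (1 - (1)·-2.000 - (2)·-2.000) / (-4) = -1.750
  q = (4 - (4)·1.000 - (-3)·-2.000) / (9) = -0.667
  r = (6 - (-4)·1.000 - (-1)·-2.000) / (7) = 1.143
Iteration 2:
  p = (1 - (1)·-0.667 - (2)·1.143) / (-4) = 0.155
  q = (4 - (4)·-1.750 - (-3)·1.143) / (9) = 1.603
  r = (6 - (-4)·-1.750 - (-1)·-0.667) / (7) = -0.238

(0.155, 1.603, -0.238)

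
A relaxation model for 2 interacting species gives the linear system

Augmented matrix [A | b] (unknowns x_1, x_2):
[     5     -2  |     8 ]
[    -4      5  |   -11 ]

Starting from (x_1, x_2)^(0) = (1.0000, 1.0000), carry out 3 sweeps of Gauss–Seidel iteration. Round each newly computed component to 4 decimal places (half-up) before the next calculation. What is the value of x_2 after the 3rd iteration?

-1.2758

Iteration 1:
  x_1 = (8 - (-2)·1.0000) / (5) = 2.0000
  x_2 = (-11 - (-4)·2.0000) / (5) = -0.6000
Iteration 2:
  x_1 = (8 - (-2)·-0.6000) / (5) = 1.3600
  x_2 = (-11 - (-4)·1.3600) / (5) = -1.1120
Iteration 3:
  x_1 = (8 - (-2)·-1.1120) / (5) = 1.1552
  x_2 = (-11 - (-4)·1.1552) / (5) = -1.2758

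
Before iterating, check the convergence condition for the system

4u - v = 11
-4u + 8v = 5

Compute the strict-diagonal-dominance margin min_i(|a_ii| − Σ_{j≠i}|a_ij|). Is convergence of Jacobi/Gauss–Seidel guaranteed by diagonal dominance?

row 1: |4| − (1) = 3
row 2: |8| − (4) = 4
minimum over rows = 3 → strictly diagonally dominant (convergence guaranteed)

3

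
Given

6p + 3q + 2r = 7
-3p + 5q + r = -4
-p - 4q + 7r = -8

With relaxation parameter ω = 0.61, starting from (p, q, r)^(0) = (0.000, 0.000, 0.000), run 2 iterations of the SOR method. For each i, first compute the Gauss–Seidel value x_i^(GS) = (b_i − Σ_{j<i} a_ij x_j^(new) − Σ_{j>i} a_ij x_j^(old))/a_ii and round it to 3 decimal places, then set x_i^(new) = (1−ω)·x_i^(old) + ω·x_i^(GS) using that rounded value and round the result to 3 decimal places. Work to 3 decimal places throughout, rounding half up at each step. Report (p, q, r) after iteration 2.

Iteration 1:
  p: GS value = (7 - (3)·0.000 - (2)·0.000) / (6) = 1.167;  p ← (1−ω)·0.000 + ω·1.167 = 0.712
  q: GS value = (-4 - (-3)·0.712 - (1)·0.000) / (5) = -0.373;  q ← (1−ω)·0.000 + ω·-0.373 = -0.228
  r: GS value = (-8 - (-1)·0.712 - (-4)·-0.228) / (7) = -1.171;  r ← (1−ω)·0.000 + ω·-1.171 = -0.714
Iteration 2:
  p: GS value = (7 - (3)·-0.228 - (2)·-0.714) / (6) = 1.519;  p ← (1−ω)·0.712 + ω·1.519 = 1.204
  q: GS value = (-4 - (-3)·1.204 - (1)·-0.714) / (5) = 0.065;  q ← (1−ω)·-0.228 + ω·0.065 = -0.049
  r: GS value = (-8 - (-1)·1.204 - (-4)·-0.049) / (7) = -0.999;  r ← (1−ω)·-0.714 + ω·-0.999 = -0.888

(1.204, -0.049, -0.888)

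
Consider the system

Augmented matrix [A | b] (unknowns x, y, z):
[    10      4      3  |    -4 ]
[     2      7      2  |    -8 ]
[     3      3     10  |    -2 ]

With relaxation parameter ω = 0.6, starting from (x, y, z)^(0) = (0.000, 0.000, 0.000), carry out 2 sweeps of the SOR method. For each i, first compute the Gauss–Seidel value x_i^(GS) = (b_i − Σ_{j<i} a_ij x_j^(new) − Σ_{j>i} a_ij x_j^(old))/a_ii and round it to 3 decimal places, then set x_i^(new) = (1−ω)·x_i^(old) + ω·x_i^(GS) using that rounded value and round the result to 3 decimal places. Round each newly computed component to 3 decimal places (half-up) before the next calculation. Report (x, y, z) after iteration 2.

Iteration 1:
  x: GS value = (-4 - (4)·0.000 - (3)·0.000) / (10) = -0.400;  x ← (1−ω)·0.000 + ω·-0.400 = -0.240
  y: GS value = (-8 - (2)·-0.240 - (2)·0.000) / (7) = -1.074;  y ← (1−ω)·0.000 + ω·-1.074 = -0.644
  z: GS value = (-2 - (3)·-0.240 - (3)·-0.644) / (10) = 0.065;  z ← (1−ω)·0.000 + ω·0.065 = 0.039
Iteration 2:
  x: GS value = (-4 - (4)·-0.644 - (3)·0.039) / (10) = -0.154;  x ← (1−ω)·-0.240 + ω·-0.154 = -0.188
  y: GS value = (-8 - (2)·-0.188 - (2)·0.039) / (7) = -1.100;  y ← (1−ω)·-0.644 + ω·-1.100 = -0.918
  z: GS value = (-2 - (3)·-0.188 - (3)·-0.918) / (10) = 0.132;  z ← (1−ω)·0.039 + ω·0.132 = 0.095

(-0.188, -0.918, 0.095)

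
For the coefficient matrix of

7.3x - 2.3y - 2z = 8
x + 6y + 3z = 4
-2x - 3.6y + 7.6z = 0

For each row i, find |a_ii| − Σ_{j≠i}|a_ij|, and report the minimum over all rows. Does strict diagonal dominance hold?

2

row 1: |7.3| − (2.3+2) = 3
row 2: |6| − (1+3) = 2
row 3: |7.6| − (2+3.6) = 2
minimum over rows = 2 → strictly diagonally dominant (convergence guaranteed)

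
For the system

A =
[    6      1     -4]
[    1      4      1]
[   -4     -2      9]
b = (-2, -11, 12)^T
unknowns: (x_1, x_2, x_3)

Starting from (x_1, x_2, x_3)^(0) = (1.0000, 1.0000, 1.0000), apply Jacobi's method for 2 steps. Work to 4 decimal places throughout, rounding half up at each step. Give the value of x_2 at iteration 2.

Iteration 1:
  x_1 = (-2 - (1)·1.0000 - (-4)·1.0000) / (6) = 0.1667
  x_2 = (-11 - (1)·1.0000 - (1)·1.0000) / (4) = -3.2500
  x_3 = (12 - (-4)·1.0000 - (-2)·1.0000) / (9) = 2.0000
Iteration 2:
  x_1 = (-2 - (1)·-3.2500 - (-4)·2.0000) / (6) = 1.5417
  x_2 = (-11 - (1)·0.1667 - (1)·2.0000) / (4) = -3.2917
  x_3 = (12 - (-4)·0.1667 - (-2)·-3.2500) / (9) = 0.6852

-3.2917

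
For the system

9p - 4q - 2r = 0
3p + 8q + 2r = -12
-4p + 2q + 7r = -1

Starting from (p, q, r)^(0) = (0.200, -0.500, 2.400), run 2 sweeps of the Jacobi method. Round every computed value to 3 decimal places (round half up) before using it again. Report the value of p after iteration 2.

-0.941

Iteration 1:
  p = (0 - (-4)·-0.500 - (-2)·2.400) / (9) = 0.311
  q = (-12 - (3)·0.200 - (2)·2.400) / (8) = -2.175
  r = (-1 - (-4)·0.200 - (2)·-0.500) / (7) = 0.114
Iteration 2:
  p = (0 - (-4)·-2.175 - (-2)·0.114) / (9) = -0.941
  q = (-12 - (3)·0.311 - (2)·0.114) / (8) = -1.645
  r = (-1 - (-4)·0.311 - (2)·-2.175) / (7) = 0.656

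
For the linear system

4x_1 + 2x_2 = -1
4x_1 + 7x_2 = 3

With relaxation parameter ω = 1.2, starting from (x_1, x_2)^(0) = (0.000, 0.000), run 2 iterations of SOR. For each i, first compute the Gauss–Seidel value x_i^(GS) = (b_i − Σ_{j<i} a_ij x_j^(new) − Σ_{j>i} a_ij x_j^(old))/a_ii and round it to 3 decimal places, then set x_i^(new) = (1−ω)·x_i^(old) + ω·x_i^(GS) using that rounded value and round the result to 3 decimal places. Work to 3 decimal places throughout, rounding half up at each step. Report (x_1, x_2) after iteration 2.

Iteration 1:
  x_1: GS value = (-1 - (2)·0.000) / (4) = -0.250;  x_1 ← (1−ω)·0.000 + ω·-0.250 = -0.300
  x_2: GS value = (3 - (4)·-0.300) / (7) = 0.600;  x_2 ← (1−ω)·0.000 + ω·0.600 = 0.720
Iteration 2:
  x_1: GS value = (-1 - (2)·0.720) / (4) = -0.610;  x_1 ← (1−ω)·-0.300 + ω·-0.610 = -0.672
  x_2: GS value = (3 - (4)·-0.672) / (7) = 0.813;  x_2 ← (1−ω)·0.720 + ω·0.813 = 0.832

(-0.672, 0.832)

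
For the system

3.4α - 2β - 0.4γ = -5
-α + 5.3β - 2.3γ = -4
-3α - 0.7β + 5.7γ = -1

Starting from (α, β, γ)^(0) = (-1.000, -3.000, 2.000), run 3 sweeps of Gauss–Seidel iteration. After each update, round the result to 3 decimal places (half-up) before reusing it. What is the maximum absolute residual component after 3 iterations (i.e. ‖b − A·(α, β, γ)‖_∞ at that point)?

0.980

Iteration 1:
  α = (-5 - (-2)·-3.000 - (-0.4)·2.000) / (3.4) = -3.000
  β = (-4 - (-1)·-3.000 - (-2.3)·2.000) / (5.3) = -0.453
  γ = (-1 - (-3)·-3.000 - (-0.7)·-0.453) / (5.7) = -1.810
Iteration 2:
  α = (-5 - (-2)·-0.453 - (-0.4)·-1.810) / (3.4) = -1.950
  β = (-4 - (-1)·-1.950 - (-2.3)·-1.810) / (5.3) = -1.908
  γ = (-1 - (-3)·-1.950 - (-0.7)·-1.908) / (5.7) = -1.436
Iteration 3:
  α = (-5 - (-2)·-1.908 - (-0.4)·-1.436) / (3.4) = -2.762
  β = (-4 - (-1)·-2.762 - (-2.3)·-1.436) / (5.3) = -1.899
  γ = (-1 - (-3)·-2.762 - (-0.7)·-1.899) / (5.7) = -1.862
Residual b − A·x = (-0.152, -0.980, -0.002); ∞-norm = 0.980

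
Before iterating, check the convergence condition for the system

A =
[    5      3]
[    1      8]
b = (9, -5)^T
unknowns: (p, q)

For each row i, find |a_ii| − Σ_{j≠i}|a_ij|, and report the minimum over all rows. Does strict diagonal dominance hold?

2

row 1: |5| − (3) = 2
row 2: |8| − (1) = 7
minimum over rows = 2 → strictly diagonally dominant (convergence guaranteed)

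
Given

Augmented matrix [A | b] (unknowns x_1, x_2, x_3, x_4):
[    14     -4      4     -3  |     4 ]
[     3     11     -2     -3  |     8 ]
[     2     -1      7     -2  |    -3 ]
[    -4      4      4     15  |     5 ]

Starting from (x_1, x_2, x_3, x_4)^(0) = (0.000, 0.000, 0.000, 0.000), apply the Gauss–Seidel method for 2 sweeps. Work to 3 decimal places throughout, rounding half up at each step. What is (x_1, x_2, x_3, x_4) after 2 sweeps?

(0.665, 0.565, -0.438, 0.477)

Iteration 1:
  x_1 = (4 - (-4)·0.000 - (4)·0.000 - (-3)·0.000) / (14) = 0.286
  x_2 = (8 - (3)·0.286 - (-2)·0.000 - (-3)·0.000) / (11) = 0.649
  x_3 = (-3 - (2)·0.286 - (-1)·0.649 - (-2)·0.000) / (7) = -0.418
  x_4 = (5 - (-4)·0.286 - (4)·0.649 - (4)·-0.418) / (15) = 0.348
Iteration 2:
  x_1 = (4 - (-4)·0.649 - (4)·-0.418 - (-3)·0.348) / (14) = 0.665
  x_2 = (8 - (3)·0.665 - (-2)·-0.418 - (-3)·0.348) / (11) = 0.565
  x_3 = (-3 - (2)·0.665 - (-1)·0.565 - (-2)·0.348) / (7) = -0.438
  x_4 = (5 - (-4)·0.665 - (4)·0.565 - (4)·-0.438) / (15) = 0.477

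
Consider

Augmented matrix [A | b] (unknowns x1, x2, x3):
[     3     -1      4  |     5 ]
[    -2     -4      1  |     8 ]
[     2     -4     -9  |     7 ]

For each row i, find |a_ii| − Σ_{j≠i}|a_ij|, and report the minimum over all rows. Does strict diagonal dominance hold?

row 1: |3| − (1+4) = -2
row 2: |-4| − (2+1) = 1
row 3: |-9| − (2+4) = 3
minimum over rows = -2 → not strictly diagonally dominant

-2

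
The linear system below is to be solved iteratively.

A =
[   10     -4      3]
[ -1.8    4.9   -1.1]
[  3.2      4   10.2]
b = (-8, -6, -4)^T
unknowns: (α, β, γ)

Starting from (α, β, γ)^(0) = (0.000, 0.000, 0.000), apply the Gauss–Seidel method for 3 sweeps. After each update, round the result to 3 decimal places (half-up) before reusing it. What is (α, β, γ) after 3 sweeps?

Iteration 1:
  α = (-8 - (-4)·0.000 - (3)·0.000) / (10) = -0.800
  β = (-6 - (-1.8)·-0.800 - (-1.1)·0.000) / (4.9) = -1.518
  γ = (-4 - (3.2)·-0.800 - (4)·-1.518) / (10.2) = 0.454
Iteration 2:
  α = (-8 - (-4)·-1.518 - (3)·0.454) / (10) = -1.543
  β = (-6 - (-1.8)·-1.543 - (-1.1)·0.454) / (4.9) = -1.689
  γ = (-4 - (3.2)·-1.543 - (4)·-1.689) / (10.2) = 0.754
Iteration 3:
  α = (-8 - (-4)·-1.689 - (3)·0.754) / (10) = -1.702
  β = (-6 - (-1.8)·-1.702 - (-1.1)·0.754) / (4.9) = -1.680
  γ = (-4 - (3.2)·-1.702 - (4)·-1.680) / (10.2) = 0.801

(-1.702, -1.680, 0.801)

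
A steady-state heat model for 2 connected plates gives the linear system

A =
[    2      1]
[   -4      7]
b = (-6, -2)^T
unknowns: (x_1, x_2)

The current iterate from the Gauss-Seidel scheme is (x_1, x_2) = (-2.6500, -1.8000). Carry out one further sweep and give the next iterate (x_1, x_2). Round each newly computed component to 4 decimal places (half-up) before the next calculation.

One sweep:
  x_1 = (-6 - (1)·-1.8000) / (2) = -2.1000
  x_2 = (-2 - (-4)·-2.1000) / (7) = -1.4857

(-2.1000, -1.4857)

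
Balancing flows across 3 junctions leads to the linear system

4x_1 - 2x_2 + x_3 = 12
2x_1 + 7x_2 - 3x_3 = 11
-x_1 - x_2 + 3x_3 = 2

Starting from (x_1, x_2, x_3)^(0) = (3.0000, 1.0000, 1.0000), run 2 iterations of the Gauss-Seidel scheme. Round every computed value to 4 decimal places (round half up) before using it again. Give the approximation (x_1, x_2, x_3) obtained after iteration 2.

(3.0089, 1.6148, 2.2079)

Iteration 1:
  x_1 = (12 - (-2)·1.0000 - (1)·1.0000) / (4) = 3.2500
  x_2 = (11 - (2)·3.2500 - (-3)·1.0000) / (7) = 1.0714
  x_3 = (2 - (-1)·3.2500 - (-1)·1.0714) / (3) = 2.1071
Iteration 2:
  x_1 = (12 - (-2)·1.0714 - (1)·2.1071) / (4) = 3.0089
  x_2 = (11 - (2)·3.0089 - (-3)·2.1071) / (7) = 1.6148
  x_3 = (2 - (-1)·3.0089 - (-1)·1.6148) / (3) = 2.2079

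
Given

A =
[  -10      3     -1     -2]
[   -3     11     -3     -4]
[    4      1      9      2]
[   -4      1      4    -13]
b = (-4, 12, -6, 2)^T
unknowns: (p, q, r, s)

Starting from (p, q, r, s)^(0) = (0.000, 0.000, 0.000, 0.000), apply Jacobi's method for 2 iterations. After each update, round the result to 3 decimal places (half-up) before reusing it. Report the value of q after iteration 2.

0.962

Iteration 1:
  p = (-4 - (3)·0.000 - (-1)·0.000 - (-2)·0.000) / (-10) = 0.400
  q = (12 - (-3)·0.000 - (-3)·0.000 - (-4)·0.000) / (11) = 1.091
  r = (-6 - (4)·0.000 - (1)·0.000 - (2)·0.000) / (9) = -0.667
  s = (2 - (-4)·0.000 - (1)·0.000 - (4)·0.000) / (-13) = -0.154
Iteration 2:
  p = (-4 - (3)·1.091 - (-1)·-0.667 - (-2)·-0.154) / (-10) = 0.825
  q = (12 - (-3)·0.400 - (-3)·-0.667 - (-4)·-0.154) / (11) = 0.962
  r = (-6 - (4)·0.400 - (1)·1.091 - (2)·-0.154) / (9) = -0.931
  s = (2 - (-4)·0.400 - (1)·1.091 - (4)·-0.667) / (-13) = -0.398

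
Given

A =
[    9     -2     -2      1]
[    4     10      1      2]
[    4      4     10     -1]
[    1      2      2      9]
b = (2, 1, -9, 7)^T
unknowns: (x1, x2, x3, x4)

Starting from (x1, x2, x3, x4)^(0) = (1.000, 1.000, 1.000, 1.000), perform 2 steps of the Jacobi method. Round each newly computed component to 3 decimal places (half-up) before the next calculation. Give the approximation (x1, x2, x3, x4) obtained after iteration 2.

Iteration 1:
  x1 = (2 - (-2)·1.000 - (-2)·1.000 - (1)·1.000) / (9) = 0.556
  x2 = (1 - (4)·1.000 - (1)·1.000 - (2)·1.000) / (10) = -0.600
  x3 = (-9 - (4)·1.000 - (4)·1.000 - (-1)·1.000) / (10) = -1.600
  x4 = (7 - (1)·1.000 - (2)·1.000 - (2)·1.000) / (9) = 0.222
Iteration 2:
  x1 = (2 - (-2)·-0.600 - (-2)·-1.600 - (1)·0.222) / (9) = -0.291
  x2 = (1 - (4)·0.556 - (1)·-1.600 - (2)·0.222) / (10) = -0.007
  x3 = (-9 - (4)·0.556 - (4)·-0.600 - (-1)·0.222) / (10) = -0.860
  x4 = (7 - (1)·0.556 - (2)·-0.600 - (2)·-1.600) / (9) = 1.205

(-0.291, -0.007, -0.860, 1.205)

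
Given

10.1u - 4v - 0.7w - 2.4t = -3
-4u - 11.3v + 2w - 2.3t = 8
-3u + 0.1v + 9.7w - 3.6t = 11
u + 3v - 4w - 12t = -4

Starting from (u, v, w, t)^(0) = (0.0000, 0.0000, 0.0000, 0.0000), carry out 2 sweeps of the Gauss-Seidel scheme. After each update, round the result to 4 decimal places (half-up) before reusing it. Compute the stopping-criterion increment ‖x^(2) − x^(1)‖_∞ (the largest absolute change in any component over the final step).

0.2994

Iteration 1:
  u = (-3 - (-4)·0.0000 - (-0.7)·0.0000 - (-2.4)·0.0000) / (10.1) = -0.2970
  v = (8 - (-4)·-0.2970 - (2)·0.0000 - (-2.3)·0.0000) / (-11.3) = -0.6028
  w = (11 - (-3)·-0.2970 - (0.1)·-0.6028 - (-3.6)·0.0000) / (9.7) = 1.0484
  t = (-4 - (1)·-0.2970 - (3)·-0.6028 - (-4)·1.0484) / (-12) = -0.1916
Iteration 2:
  u = (-3 - (-4)·-0.6028 - (-0.7)·1.0484 - (-2.4)·-0.1916) / (10.1) = -0.5086
  v = (8 - (-4)·-0.5086 - (2)·1.0484 - (-2.3)·-0.1916) / (-11.3) = -0.3034
  w = (11 - (-3)·-0.5086 - (0.1)·-0.3034 - (-3.6)·-0.1916) / (9.7) = 0.9087
  t = (-4 - (1)·-0.5086 - (3)·-0.3034 - (-4)·0.9087) / (-12) = -0.0878
Change: (-0.2116, 0.2994, -0.1397, 0.1038) → max |·| = 0.2994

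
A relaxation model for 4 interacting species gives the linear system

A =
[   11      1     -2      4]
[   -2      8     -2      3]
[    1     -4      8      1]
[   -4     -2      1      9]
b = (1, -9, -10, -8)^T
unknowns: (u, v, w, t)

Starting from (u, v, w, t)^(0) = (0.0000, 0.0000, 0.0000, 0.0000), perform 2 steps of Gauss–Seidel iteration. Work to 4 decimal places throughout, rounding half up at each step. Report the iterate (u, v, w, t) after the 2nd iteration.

(0.1860, -1.1971, -1.7603, -0.8767)

Iteration 1:
  u = (1 - (1)·0.0000 - (-2)·0.0000 - (4)·0.0000) / (11) = 0.0909
  v = (-9 - (-2)·0.0909 - (-2)·0.0000 - (3)·0.0000) / (8) = -1.1023
  w = (-10 - (1)·0.0909 - (-4)·-1.1023 - (1)·0.0000) / (8) = -1.8125
  t = (-8 - (-4)·0.0909 - (-2)·-1.1023 - (1)·-1.8125) / (9) = -0.8921
Iteration 2:
  u = (1 - (1)·-1.1023 - (-2)·-1.8125 - (4)·-0.8921) / (11) = 0.1860
  v = (-9 - (-2)·0.1860 - (-2)·-1.8125 - (3)·-0.8921) / (8) = -1.1971
  w = (-10 - (1)·0.1860 - (-4)·-1.1971 - (1)·-0.8921) / (8) = -1.7603
  t = (-8 - (-4)·0.1860 - (-2)·-1.1971 - (1)·-1.7603) / (9) = -0.8767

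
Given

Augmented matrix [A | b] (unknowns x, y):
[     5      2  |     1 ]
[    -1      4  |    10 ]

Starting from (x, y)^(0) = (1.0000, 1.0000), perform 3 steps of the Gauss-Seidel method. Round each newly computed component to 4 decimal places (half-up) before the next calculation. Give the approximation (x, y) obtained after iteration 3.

(-0.7220, 2.3195)

Iteration 1:
  x = (1 - (2)·1.0000) / (5) = -0.2000
  y = (10 - (-1)·-0.2000) / (4) = 2.4500
Iteration 2:
  x = (1 - (2)·2.4500) / (5) = -0.7800
  y = (10 - (-1)·-0.7800) / (4) = 2.3050
Iteration 3:
  x = (1 - (2)·2.3050) / (5) = -0.7220
  y = (10 - (-1)·-0.7220) / (4) = 2.3195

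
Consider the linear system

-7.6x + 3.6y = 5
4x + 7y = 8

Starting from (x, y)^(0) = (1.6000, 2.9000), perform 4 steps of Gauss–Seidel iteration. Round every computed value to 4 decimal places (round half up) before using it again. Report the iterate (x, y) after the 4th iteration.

Iteration 1:
  x = (5 - (3.6)·2.9000) / (-7.6) = 0.7158
  y = (8 - (4)·0.7158) / (7) = 0.7338
Iteration 2:
  x = (5 - (3.6)·0.7338) / (-7.6) = -0.3103
  y = (8 - (4)·-0.3103) / (7) = 1.3202
Iteration 3:
  x = (5 - (3.6)·1.3202) / (-7.6) = -0.0325
  y = (8 - (4)·-0.0325) / (7) = 1.1614
Iteration 4:
  x = (5 - (3.6)·1.1614) / (-7.6) = -0.1078
  y = (8 - (4)·-0.1078) / (7) = 1.2045

(-0.1078, 1.2045)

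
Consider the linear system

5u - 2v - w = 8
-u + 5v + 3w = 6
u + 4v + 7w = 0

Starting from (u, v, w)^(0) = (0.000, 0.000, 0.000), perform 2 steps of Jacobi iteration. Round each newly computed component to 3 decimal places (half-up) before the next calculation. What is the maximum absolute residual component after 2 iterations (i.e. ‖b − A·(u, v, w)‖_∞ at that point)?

Iteration 1:
  u = (8 - (-2)·0.000 - (-1)·0.000) / (5) = 1.600
  v = (6 - (-1)·0.000 - (3)·0.000) / (5) = 1.200
  w = (0 - (1)·0.000 - (4)·0.000) / (7) = 0.000
Iteration 2:
  u = (8 - (-2)·1.200 - (-1)·0.000) / (5) = 2.080
  v = (6 - (-1)·1.600 - (3)·0.000) / (5) = 1.520
  w = (0 - (1)·1.600 - (4)·1.200) / (7) = -0.914
Residual b − A·x = (-0.274, 3.222, -1.762); ∞-norm = 3.222

3.222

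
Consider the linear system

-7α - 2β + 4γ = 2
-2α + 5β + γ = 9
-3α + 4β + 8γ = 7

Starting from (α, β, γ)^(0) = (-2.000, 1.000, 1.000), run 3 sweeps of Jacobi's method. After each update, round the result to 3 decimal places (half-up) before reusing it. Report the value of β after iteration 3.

1.413

Iteration 1:
  α = (2 - (-2)·1.000 - (4)·1.000) / (-7) = 0.000
  β = (9 - (-2)·-2.000 - (1)·1.000) / (5) = 0.800
  γ = (7 - (-3)·-2.000 - (4)·1.000) / (8) = -0.375
Iteration 2:
  α = (2 - (-2)·0.800 - (4)·-0.375) / (-7) = -0.729
  β = (9 - (-2)·0.000 - (1)·-0.375) / (5) = 1.875
  γ = (7 - (-3)·0.000 - (4)·0.800) / (8) = 0.475
Iteration 3:
  α = (2 - (-2)·1.875 - (4)·0.475) / (-7) = -0.550
  β = (9 - (-2)·-0.729 - (1)·0.475) / (5) = 1.413
  γ = (7 - (-3)·-0.729 - (4)·1.875) / (8) = -0.336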